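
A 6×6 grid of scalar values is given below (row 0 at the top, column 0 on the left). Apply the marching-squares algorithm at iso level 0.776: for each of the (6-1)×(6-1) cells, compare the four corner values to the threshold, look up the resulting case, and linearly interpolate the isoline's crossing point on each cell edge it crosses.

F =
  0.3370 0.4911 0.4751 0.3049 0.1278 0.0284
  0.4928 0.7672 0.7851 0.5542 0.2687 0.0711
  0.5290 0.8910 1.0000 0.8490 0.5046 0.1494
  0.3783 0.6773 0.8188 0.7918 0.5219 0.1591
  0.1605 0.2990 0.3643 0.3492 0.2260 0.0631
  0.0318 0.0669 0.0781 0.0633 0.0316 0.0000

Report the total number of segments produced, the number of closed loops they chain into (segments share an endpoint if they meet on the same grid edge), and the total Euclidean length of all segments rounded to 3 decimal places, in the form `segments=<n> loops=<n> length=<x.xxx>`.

cell (0,1): code 0100 → (0.971,2.000)–(1.000,1.492)
cell (0,2): code 1000 → (1.000,2.039)–(0.971,2.000)
cell (1,0): code 0100 → (1.071,1.000)–(2.000,0.682)
cell (1,1): code 1110 → (1.000,1.492)–(1.071,1.000)
cell (1,2): code 1101 → (1.752,3.000)–(1.000,2.039)
cell (1,3): code 1000 → (2.000,3.212)–(1.752,3.000)
cell (2,0): code 0010 → (2.000,0.682)–(2.538,1.000)
cell (2,1): code 0111 → (2.538,1.000)–(3.000,1.698)
cell (2,3): code 1001 → (3.000,3.059)–(2.000,3.212)
cell (3,1): code 0010 → (3.000,1.698)–(3.094,2.000)
cell (3,2): code 0011 → (3.094,2.000)–(3.036,3.000)
cell (3,3): code 0001 → (3.036,3.000)–(3.000,3.059)
total: 12 segments, chained into 1 closed loop(s), length Σ = 7.443211

segments=12 loops=1 length=7.443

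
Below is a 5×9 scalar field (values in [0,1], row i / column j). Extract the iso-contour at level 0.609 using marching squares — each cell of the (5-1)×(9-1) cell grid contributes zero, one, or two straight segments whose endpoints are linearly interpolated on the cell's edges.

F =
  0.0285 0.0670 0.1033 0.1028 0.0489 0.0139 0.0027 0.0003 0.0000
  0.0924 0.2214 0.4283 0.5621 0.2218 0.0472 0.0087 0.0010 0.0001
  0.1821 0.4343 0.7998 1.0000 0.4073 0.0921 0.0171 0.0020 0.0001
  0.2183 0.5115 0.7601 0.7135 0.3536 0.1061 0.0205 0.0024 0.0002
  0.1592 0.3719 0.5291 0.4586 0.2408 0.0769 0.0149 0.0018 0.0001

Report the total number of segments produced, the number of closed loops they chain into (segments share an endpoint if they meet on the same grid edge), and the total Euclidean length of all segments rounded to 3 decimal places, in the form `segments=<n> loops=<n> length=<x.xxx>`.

segments=8 loops=1 length=7.406

cell (1,1): code 0100 → (1.486,2.000)–(2.000,1.478)
cell (1,2): code 1100 → (1.107,3.000)–(1.486,2.000)
cell (1,3): code 1000 → (2.000,3.660)–(1.107,3.000)
cell (2,1): code 0110 → (2.000,1.478)–(3.000,1.392)
cell (2,3): code 1001 → (3.000,3.290)–(2.000,3.660)
cell (3,1): code 0010 → (3.000,1.392)–(3.654,2.000)
cell (3,2): code 0011 → (3.654,2.000)–(3.410,3.000)
cell (3,3): code 0001 → (3.410,3.000)–(3.000,3.290)
total: 8 segments, chained into 1 closed loop(s), length Σ = 7.406352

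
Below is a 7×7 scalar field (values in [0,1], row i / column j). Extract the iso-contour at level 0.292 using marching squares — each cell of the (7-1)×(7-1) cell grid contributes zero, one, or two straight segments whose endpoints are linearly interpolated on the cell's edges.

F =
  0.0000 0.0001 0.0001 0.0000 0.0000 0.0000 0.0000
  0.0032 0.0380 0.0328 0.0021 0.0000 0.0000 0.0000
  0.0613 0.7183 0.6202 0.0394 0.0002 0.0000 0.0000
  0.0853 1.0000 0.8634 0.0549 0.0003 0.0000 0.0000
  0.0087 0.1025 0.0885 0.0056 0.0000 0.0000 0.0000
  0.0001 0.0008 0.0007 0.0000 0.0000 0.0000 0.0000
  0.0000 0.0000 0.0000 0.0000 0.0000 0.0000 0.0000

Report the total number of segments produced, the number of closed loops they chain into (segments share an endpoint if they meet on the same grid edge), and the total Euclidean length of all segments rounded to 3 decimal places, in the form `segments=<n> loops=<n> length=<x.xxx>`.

segments=8 loops=1 length=7.845

cell (1,0): code 0100 → (1.373,1.000)–(2.000,0.351)
cell (1,1): code 1100 → (1.441,2.000)–(1.373,1.000)
cell (1,2): code 1000 → (2.000,2.565)–(1.441,2.000)
cell (2,0): code 0110 → (2.000,0.351)–(3.000,0.226)
cell (2,2): code 1001 → (3.000,2.707)–(2.000,2.565)
cell (3,0): code 0010 → (3.000,0.226)–(3.789,1.000)
cell (3,1): code 0011 → (3.789,1.000)–(3.737,2.000)
cell (3,2): code 0001 → (3.737,2.000)–(3.000,2.707)
total: 8 segments, chained into 1 closed loop(s), length Σ = 7.844687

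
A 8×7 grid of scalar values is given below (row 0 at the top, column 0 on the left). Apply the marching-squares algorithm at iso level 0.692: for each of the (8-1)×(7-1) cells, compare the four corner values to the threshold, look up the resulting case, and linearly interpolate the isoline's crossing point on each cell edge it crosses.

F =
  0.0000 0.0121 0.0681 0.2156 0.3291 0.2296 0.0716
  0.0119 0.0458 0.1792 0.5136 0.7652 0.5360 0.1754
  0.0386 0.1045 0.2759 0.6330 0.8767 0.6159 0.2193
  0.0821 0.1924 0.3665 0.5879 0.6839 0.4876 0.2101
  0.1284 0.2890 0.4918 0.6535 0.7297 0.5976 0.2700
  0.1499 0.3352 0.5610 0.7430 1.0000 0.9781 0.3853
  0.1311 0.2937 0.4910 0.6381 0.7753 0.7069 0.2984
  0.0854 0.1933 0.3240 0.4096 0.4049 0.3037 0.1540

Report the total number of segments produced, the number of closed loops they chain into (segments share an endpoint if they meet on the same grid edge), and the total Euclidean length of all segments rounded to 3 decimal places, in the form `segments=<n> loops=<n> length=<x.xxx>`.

segments=18 loops=2 length=14.086

cell (0,3): code 0100 → (0.832,4.000)–(1.000,3.709)
cell (0,4): code 1000 → (1.000,4.319)–(0.832,4.000)
cell (1,3): code 0110 → (1.000,3.709)–(2.000,3.242)
cell (1,4): code 1001 → (2.000,4.708)–(1.000,4.319)
cell (2,3): code 0010 → (2.000,3.242)–(2.958,4.000)
cell (2,4): code 0001 → (2.958,4.000)–(2.000,4.708)
cell (3,3): code 0100 → (3.177,4.000)–(4.000,3.505)
cell (3,4): code 1000 → (4.000,4.285)–(3.177,4.000)
cell (4,2): code 0100 → (4.430,3.000)–(5.000,2.720)
cell (4,3): code 1110 → (4.000,3.505)–(4.430,3.000)
cell (4,4): code 1101 → (4.248,5.000)–(4.000,4.285)
cell (4,5): code 1000 → (5.000,5.483)–(4.248,5.000)
cell (5,2): code 0010 → (5.000,2.720)–(5.486,3.000)
cell (5,3): code 0111 → (5.486,3.000)–(6.000,3.393)
cell (5,5): code 1001 → (6.000,5.036)–(5.000,5.483)
cell (6,3): code 0010 → (6.000,3.393)–(6.225,4.000)
cell (6,4): code 0011 → (6.225,4.000)–(6.037,5.000)
cell (6,5): code 0001 → (6.037,5.000)–(6.000,5.036)
total: 18 segments, chained into 2 closed loop(s), length Σ = 14.086093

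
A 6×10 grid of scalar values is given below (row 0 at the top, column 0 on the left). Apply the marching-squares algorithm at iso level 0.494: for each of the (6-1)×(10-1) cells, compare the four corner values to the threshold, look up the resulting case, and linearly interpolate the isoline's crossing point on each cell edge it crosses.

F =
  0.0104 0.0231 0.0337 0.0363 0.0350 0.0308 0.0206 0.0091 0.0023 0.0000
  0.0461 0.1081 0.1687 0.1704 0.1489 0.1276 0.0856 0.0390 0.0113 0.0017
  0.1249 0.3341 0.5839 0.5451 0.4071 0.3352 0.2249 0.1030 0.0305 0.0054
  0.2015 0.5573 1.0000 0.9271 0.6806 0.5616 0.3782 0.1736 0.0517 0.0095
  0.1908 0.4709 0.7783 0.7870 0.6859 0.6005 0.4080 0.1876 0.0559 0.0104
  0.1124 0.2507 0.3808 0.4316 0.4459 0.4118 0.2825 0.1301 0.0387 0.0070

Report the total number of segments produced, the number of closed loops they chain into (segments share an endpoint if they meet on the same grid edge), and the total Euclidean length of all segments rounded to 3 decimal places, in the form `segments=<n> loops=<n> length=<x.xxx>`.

segments=16 loops=1 length=12.406

cell (1,1): code 0100 → (1.783,2.000)–(2.000,1.640)
cell (1,2): code 1100 → (1.864,3.000)–(1.783,2.000)
cell (1,3): code 1000 → (2.000,3.370)–(1.864,3.000)
cell (2,0): code 0100 → (2.716,1.000)–(3.000,0.822)
cell (2,1): code 1110 → (2.000,1.640)–(2.716,1.000)
cell (2,3): code 1101 → (2.318,4.000)–(2.000,3.370)
cell (2,4): code 1100 → (2.701,5.000)–(2.318,4.000)
cell (2,5): code 1000 → (3.000,5.369)–(2.701,5.000)
cell (3,0): code 0010 → (3.000,0.822)–(3.733,1.000)
cell (3,1): code 0111 → (3.733,1.000)–(4.000,1.075)
cell (3,5): code 1001 → (4.000,5.553)–(3.000,5.369)
cell (4,1): code 0010 → (4.000,1.075)–(4.715,2.000)
cell (4,2): code 0011 → (4.715,2.000)–(4.824,3.000)
cell (4,3): code 0011 → (4.824,3.000)–(4.800,4.000)
cell (4,4): code 0011 → (4.800,4.000)–(4.564,5.000)
cell (4,5): code 0001 → (4.564,5.000)–(4.000,5.553)
total: 16 segments, chained into 1 closed loop(s), length Σ = 12.405643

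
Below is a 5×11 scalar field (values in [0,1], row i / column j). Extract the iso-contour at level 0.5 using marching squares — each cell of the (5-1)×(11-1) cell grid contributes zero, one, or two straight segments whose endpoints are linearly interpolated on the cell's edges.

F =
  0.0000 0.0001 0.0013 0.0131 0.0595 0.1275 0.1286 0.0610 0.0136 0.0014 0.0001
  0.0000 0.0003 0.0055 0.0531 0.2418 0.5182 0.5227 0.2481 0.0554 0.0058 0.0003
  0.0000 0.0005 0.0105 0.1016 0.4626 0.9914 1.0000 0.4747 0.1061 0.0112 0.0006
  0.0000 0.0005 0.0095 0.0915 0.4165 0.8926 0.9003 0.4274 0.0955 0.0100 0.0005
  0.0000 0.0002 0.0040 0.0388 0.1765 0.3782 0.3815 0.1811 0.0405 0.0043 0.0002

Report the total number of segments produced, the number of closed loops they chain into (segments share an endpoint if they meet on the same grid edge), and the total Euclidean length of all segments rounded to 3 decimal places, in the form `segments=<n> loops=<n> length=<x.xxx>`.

segments=10 loops=1 length=9.108

cell (0,4): code 0100 → (0.953,5.000)–(1.000,4.934)
cell (0,5): code 1100 → (0.942,6.000)–(0.953,5.000)
cell (0,6): code 1000 → (1.000,6.083)–(0.942,6.000)
cell (1,4): code 0110 → (1.000,4.934)–(2.000,4.071)
cell (1,6): code 1001 → (2.000,6.952)–(1.000,6.083)
cell (2,4): code 0110 → (2.000,4.071)–(3.000,4.175)
cell (2,6): code 1001 → (3.000,6.846)–(2.000,6.952)
cell (3,4): code 0010 → (3.000,4.175)–(3.763,5.000)
cell (3,5): code 0011 → (3.763,5.000)–(3.772,6.000)
cell (3,6): code 0001 → (3.772,6.000)–(3.000,6.846)
total: 10 segments, chained into 1 closed loop(s), length Σ = 9.107598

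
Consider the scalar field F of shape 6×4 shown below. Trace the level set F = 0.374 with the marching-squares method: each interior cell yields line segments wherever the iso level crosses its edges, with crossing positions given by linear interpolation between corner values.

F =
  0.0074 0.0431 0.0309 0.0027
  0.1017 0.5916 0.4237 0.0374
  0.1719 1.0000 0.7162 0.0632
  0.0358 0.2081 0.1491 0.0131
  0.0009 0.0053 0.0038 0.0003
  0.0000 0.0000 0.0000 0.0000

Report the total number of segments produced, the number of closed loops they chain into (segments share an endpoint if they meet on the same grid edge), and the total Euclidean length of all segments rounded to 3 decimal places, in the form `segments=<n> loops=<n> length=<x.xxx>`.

cell (0,0): code 0100 → (0.603,1.000)–(1.000,0.556)
cell (0,1): code 1100 → (0.873,2.000)–(0.603,1.000)
cell (0,2): code 1000 → (1.000,2.129)–(0.873,2.000)
cell (1,0): code 0110 → (1.000,0.556)–(2.000,0.244)
cell (1,2): code 1001 → (2.000,2.524)–(1.000,2.129)
cell (2,0): code 0010 → (2.000,0.244)–(2.791,1.000)
cell (2,1): code 0011 → (2.791,1.000)–(2.603,2.000)
cell (2,2): code 0001 → (2.603,2.000)–(2.000,2.524)
total: 8 segments, chained into 1 closed loop(s), length Σ = 6.844995

segments=8 loops=1 length=6.845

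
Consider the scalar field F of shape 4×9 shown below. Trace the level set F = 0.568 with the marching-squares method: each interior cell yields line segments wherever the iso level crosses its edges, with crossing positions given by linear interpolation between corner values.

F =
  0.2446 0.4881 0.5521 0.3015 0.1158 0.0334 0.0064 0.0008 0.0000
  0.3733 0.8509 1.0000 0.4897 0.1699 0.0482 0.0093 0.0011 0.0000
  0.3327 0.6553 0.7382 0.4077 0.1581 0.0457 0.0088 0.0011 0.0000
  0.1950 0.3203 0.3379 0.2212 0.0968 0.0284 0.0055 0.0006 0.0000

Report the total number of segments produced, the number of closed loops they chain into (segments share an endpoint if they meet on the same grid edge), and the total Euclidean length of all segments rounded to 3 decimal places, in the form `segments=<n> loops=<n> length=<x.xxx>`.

cell (0,0): code 0100 → (0.220,1.000)–(1.000,0.408)
cell (0,1): code 1100 → (0.035,2.000)–(0.220,1.000)
cell (0,2): code 1000 → (1.000,2.847)–(0.035,2.000)
cell (1,0): code 0110 → (1.000,0.408)–(2.000,0.729)
cell (1,2): code 1001 → (2.000,2.515)–(1.000,2.847)
cell (2,0): code 0010 → (2.000,0.729)–(2.261,1.000)
cell (2,1): code 0011 → (2.261,1.000)–(2.425,2.000)
cell (2,2): code 0001 → (2.425,2.000)–(2.000,2.515)
total: 8 segments, chained into 1 closed loop(s), length Σ = 7.440462

segments=8 loops=1 length=7.440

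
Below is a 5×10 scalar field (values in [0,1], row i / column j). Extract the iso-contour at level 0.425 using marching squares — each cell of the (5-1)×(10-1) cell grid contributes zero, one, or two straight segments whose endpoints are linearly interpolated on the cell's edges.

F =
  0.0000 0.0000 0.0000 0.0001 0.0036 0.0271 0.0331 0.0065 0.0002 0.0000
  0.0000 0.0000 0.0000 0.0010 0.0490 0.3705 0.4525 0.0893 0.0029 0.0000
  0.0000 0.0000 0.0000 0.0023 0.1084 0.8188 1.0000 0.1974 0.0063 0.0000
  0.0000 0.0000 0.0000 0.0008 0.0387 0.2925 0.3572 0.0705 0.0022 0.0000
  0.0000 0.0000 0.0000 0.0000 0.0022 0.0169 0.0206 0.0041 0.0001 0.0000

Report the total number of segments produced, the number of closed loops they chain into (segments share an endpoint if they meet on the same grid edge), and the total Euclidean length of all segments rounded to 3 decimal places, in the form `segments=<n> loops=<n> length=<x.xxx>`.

cell (0,5): code 0100 → (0.934,6.000)–(1.000,5.665)
cell (0,6): code 1000 → (1.000,6.076)–(0.934,6.000)
cell (1,4): code 0100 → (1.122,5.000)–(2.000,4.446)
cell (1,5): code 1110 → (1.000,5.665)–(1.122,5.000)
cell (1,6): code 1001 → (2.000,6.716)–(1.000,6.076)
cell (2,4): code 0010 → (2.000,4.446)–(2.748,5.000)
cell (2,5): code 0011 → (2.748,5.000)–(2.895,6.000)
cell (2,6): code 0001 → (2.895,6.000)–(2.000,6.716)
total: 8 segments, chained into 1 closed loop(s), length Σ = 6.431803

segments=8 loops=1 length=6.432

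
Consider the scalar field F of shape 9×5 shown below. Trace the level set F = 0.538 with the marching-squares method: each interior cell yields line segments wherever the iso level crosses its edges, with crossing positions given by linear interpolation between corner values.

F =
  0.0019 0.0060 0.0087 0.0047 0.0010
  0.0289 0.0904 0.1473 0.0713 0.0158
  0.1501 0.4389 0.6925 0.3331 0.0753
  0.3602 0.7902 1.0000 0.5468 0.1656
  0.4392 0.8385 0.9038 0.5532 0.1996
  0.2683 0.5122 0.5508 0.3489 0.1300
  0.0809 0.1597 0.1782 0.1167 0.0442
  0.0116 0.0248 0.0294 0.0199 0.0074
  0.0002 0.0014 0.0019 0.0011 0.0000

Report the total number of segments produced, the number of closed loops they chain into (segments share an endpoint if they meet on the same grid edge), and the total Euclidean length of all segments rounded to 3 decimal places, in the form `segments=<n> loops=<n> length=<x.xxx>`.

cell (1,1): code 0100 → (1.717,2.000)–(2.000,1.391)
cell (1,2): code 1000 → (2.000,2.430)–(1.717,2.000)
cell (2,0): code 0100 → (2.282,1.000)–(3.000,0.413)
cell (2,1): code 1110 → (2.000,1.391)–(2.282,1.000)
cell (2,2): code 1101 → (2.959,3.000)–(2.000,2.430)
cell (2,3): code 1000 → (3.000,3.023)–(2.959,3.000)
cell (3,0): code 0110 → (3.000,0.413)–(4.000,0.247)
cell (3,3): code 1001 → (4.000,3.043)–(3.000,3.023)
cell (4,0): code 0010 → (4.000,0.247)–(4.921,1.000)
cell (4,1): code 0111 → (4.921,1.000)–(5.000,1.668)
cell (4,2): code 1011 → (5.000,2.063)–(4.074,3.000)
cell (4,3): code 0001 → (4.074,3.000)–(4.000,3.043)
cell (5,1): code 0010 → (5.000,1.668)–(5.034,2.000)
cell (5,2): code 0001 → (5.034,2.000)–(5.000,2.063)
total: 14 segments, chained into 1 closed loop(s), length Σ = 9.442974

segments=14 loops=1 length=9.443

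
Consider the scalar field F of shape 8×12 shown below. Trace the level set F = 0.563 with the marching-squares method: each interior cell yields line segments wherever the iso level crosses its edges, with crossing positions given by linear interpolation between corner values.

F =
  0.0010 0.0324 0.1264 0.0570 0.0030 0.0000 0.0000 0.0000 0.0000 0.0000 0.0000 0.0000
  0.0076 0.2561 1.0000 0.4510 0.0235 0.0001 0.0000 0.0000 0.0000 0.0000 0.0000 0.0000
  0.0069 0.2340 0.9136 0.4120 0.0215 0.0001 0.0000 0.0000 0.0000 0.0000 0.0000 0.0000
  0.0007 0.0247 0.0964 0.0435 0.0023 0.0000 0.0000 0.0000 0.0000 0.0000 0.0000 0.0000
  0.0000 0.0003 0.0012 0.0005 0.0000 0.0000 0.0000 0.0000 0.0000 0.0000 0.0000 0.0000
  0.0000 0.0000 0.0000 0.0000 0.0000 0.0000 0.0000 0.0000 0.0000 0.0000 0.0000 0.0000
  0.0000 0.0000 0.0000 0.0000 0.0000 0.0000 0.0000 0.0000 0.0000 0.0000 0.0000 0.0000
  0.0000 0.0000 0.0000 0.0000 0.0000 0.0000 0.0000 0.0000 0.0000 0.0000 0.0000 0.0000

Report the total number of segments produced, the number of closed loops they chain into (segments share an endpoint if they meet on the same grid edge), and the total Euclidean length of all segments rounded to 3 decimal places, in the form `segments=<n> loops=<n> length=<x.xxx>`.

segments=6 loops=1 length=5.210

cell (0,1): code 0100 → (0.500,2.000)–(1.000,1.413)
cell (0,2): code 1000 → (1.000,2.796)–(0.500,2.000)
cell (1,1): code 0110 → (1.000,1.413)–(2.000,1.484)
cell (1,2): code 1001 → (2.000,2.699)–(1.000,2.796)
cell (2,1): code 0010 → (2.000,1.484)–(2.429,2.000)
cell (2,2): code 0001 → (2.429,2.000)–(2.000,2.699)
total: 6 segments, chained into 1 closed loop(s), length Σ = 5.210052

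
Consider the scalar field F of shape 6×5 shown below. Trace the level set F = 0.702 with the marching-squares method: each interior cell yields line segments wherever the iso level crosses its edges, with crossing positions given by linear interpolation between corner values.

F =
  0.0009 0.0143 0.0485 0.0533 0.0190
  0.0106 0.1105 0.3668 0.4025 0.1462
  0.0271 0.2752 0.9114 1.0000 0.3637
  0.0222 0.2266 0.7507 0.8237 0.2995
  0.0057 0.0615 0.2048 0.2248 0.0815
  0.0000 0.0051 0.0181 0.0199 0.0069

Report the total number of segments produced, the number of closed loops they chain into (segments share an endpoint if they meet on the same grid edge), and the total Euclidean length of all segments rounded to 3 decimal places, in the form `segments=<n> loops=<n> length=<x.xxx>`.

cell (1,1): code 0100 → (1.615,2.000)–(2.000,1.671)
cell (1,2): code 1100 → (1.501,3.000)–(1.615,2.000)
cell (1,3): code 1000 → (2.000,3.468)–(1.501,3.000)
cell (2,1): code 0110 → (2.000,1.671)–(3.000,1.907)
cell (2,3): code 1001 → (3.000,3.232)–(2.000,3.468)
cell (3,1): code 0010 → (3.000,1.907)–(3.089,2.000)
cell (3,2): code 0011 → (3.089,2.000)–(3.203,3.000)
cell (3,3): code 0001 → (3.203,3.000)–(3.000,3.232)
total: 8 segments, chained into 1 closed loop(s), length Σ = 5.695662

segments=8 loops=1 length=5.696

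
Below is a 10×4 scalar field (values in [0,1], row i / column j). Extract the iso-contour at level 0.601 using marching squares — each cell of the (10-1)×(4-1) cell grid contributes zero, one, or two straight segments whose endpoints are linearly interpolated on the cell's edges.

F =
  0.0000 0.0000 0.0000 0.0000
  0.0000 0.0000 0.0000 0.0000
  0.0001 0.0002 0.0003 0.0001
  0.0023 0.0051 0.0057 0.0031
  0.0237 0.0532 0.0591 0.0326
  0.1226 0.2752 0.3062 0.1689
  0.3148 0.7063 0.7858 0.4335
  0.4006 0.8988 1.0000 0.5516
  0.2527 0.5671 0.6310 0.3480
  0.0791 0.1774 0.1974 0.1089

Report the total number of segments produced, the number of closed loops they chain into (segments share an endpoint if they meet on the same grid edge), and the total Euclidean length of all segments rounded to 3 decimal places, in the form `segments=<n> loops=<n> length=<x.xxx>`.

cell (5,0): code 0100 → (5.756,1.000)–(6.000,0.731)
cell (5,1): code 1100 → (5.615,2.000)–(5.756,1.000)
cell (5,2): code 1000 → (6.000,2.525)–(5.615,2.000)
cell (6,0): code 0110 → (6.000,0.731)–(7.000,0.402)
cell (6,2): code 1001 → (7.000,2.890)–(6.000,2.525)
cell (7,0): code 0010 → (7.000,0.402)–(7.898,1.000)
cell (7,1): code 0111 → (7.898,1.000)–(8.000,1.531)
cell (7,2): code 1001 → (8.000,2.106)–(7.000,2.890)
cell (8,1): code 0010 → (8.000,1.531)–(8.069,2.000)
cell (8,2): code 0001 → (8.069,2.000)–(8.000,2.106)
total: 10 segments, chained into 1 closed loop(s), length Σ = 7.631964

segments=10 loops=1 length=7.632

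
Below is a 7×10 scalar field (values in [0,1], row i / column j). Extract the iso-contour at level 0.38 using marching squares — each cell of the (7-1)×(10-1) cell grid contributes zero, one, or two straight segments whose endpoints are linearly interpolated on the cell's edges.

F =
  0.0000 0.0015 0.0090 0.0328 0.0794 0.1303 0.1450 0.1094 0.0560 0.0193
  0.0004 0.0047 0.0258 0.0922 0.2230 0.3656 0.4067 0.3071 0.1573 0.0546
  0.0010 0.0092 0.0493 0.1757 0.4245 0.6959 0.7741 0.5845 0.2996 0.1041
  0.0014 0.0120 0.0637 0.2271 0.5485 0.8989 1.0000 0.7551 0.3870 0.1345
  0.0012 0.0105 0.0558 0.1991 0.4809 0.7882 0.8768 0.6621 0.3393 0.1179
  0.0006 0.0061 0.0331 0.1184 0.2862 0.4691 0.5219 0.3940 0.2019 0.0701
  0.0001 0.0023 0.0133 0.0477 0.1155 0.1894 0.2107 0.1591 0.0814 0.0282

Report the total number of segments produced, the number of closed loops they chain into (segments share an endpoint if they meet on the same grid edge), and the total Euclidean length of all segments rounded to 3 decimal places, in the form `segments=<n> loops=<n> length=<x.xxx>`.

cell (0,5): code 0100 → (0.898,6.000)–(1.000,5.350)
cell (0,6): code 1000 → (1.000,6.268)–(0.898,6.000)
cell (1,3): code 0100 → (1.779,4.000)–(2.000,3.821)
cell (1,4): code 1100 → (1.044,5.000)–(1.779,4.000)
cell (1,5): code 1110 → (1.000,5.350)–(1.044,5.000)
cell (1,6): code 1101 → (1.263,7.000)–(1.000,6.268)
cell (1,7): code 1000 → (2.000,7.718)–(1.263,7.000)
cell (2,3): code 0110 → (2.000,3.821)–(3.000,3.476)
cell (2,7): code 1101 → (2.920,8.000)–(2.000,7.718)
cell (2,8): code 1000 → (3.000,8.028)–(2.920,8.000)
cell (3,3): code 0110 → (3.000,3.476)–(4.000,3.642)
cell (3,7): code 1011 → (4.000,7.874)–(3.147,8.000)
cell (3,8): code 0001 → (3.147,8.000)–(3.000,8.028)
cell (4,3): code 0010 → (4.000,3.642)–(4.518,4.000)
cell (4,4): code 0111 → (4.518,4.000)–(5.000,4.513)
cell (4,7): code 1001 → (5.000,7.073)–(4.000,7.874)
cell (5,4): code 0010 → (5.000,4.513)–(5.319,5.000)
cell (5,5): code 0011 → (5.319,5.000)–(5.456,6.000)
cell (5,6): code 0011 → (5.456,6.000)–(5.060,7.000)
cell (5,7): code 0001 → (5.060,7.000)–(5.000,7.073)
total: 20 segments, chained into 1 closed loop(s), length Σ = 14.136318

segments=20 loops=1 length=14.136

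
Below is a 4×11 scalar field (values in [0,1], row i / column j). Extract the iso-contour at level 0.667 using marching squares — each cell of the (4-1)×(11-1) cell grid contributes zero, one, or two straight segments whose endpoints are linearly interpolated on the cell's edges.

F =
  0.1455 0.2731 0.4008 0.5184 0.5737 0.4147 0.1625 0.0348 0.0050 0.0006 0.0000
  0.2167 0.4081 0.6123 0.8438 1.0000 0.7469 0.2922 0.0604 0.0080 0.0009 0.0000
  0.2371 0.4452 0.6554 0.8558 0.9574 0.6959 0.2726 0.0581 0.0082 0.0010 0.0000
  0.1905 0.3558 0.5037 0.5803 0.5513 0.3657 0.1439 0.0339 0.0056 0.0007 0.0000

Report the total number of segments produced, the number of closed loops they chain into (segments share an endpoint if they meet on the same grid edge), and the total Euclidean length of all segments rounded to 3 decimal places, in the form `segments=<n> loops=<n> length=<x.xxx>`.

segments=10 loops=1 length=8.878

cell (0,2): code 0100 → (0.457,3.000)–(1.000,2.236)
cell (0,3): code 1100 → (0.219,4.000)–(0.457,3.000)
cell (0,4): code 1100 → (0.759,5.000)–(0.219,4.000)
cell (0,5): code 1000 → (1.000,5.176)–(0.759,5.000)
cell (1,2): code 0110 → (1.000,2.236)–(2.000,2.058)
cell (1,5): code 1001 → (2.000,5.068)–(1.000,5.176)
cell (2,2): code 0010 → (2.000,2.058)–(2.685,3.000)
cell (2,3): code 0011 → (2.685,3.000)–(2.715,4.000)
cell (2,4): code 0011 → (2.715,4.000)–(2.088,5.000)
cell (2,5): code 0001 → (2.088,5.000)–(2.000,5.068)
total: 10 segments, chained into 1 closed loop(s), length Σ = 8.878406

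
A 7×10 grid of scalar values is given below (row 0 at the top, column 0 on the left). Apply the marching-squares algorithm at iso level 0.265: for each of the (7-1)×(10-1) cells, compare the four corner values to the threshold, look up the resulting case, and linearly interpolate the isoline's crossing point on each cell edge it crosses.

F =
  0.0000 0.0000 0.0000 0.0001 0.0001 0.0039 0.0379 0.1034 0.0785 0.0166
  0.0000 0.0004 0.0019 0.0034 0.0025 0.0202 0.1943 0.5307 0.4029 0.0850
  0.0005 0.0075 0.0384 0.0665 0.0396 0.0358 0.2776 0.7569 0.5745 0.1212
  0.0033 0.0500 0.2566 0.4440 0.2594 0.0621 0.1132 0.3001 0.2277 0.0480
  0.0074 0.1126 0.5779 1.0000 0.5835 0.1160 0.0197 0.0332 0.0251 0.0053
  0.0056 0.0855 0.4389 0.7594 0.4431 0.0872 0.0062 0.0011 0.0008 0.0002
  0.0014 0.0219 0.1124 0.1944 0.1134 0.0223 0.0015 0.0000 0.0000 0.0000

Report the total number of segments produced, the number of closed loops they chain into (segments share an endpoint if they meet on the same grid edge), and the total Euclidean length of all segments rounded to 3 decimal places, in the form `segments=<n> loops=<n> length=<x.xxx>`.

segments=24 loops=2 length=18.618

cell (0,6): code 0100 → (0.378,7.000)–(1.000,6.210)
cell (0,7): code 1100 → (0.575,8.000)–(0.378,7.000)
cell (0,8): code 1000 → (1.000,8.434)–(0.575,8.000)
cell (1,5): code 0100 → (1.849,6.000)–(2.000,5.948)
cell (1,6): code 1110 → (1.000,6.210)–(1.849,6.000)
cell (1,8): code 1001 → (2.000,8.683)–(1.000,8.434)
cell (2,2): code 0100 → (2.526,3.000)–(3.000,2.045)
cell (2,3): code 1000 → (3.000,3.970)–(2.526,3.000)
cell (2,5): code 0010 → (2.000,5.948)–(2.077,6.000)
cell (2,6): code 0111 → (2.077,6.000)–(3.000,6.812)
cell (2,7): code 1011 → (3.000,7.485)–(2.892,8.000)
cell (2,8): code 0001 → (2.892,8.000)–(2.000,8.683)
cell (3,1): code 0100 → (3.026,2.000)–(4.000,1.328)
cell (3,2): code 1110 → (3.000,2.045)–(3.026,2.000)
cell (3,3): code 1101 → (3.017,4.000)–(3.000,3.970)
cell (3,4): code 1000 → (4.000,4.681)–(3.017,4.000)
cell (3,6): code 0010 → (3.000,6.812)–(3.132,7.000)
cell (3,7): code 0001 → (3.132,7.000)–(3.000,7.485)
cell (4,1): code 0110 → (4.000,1.328)–(5.000,1.508)
cell (4,4): code 1001 → (5.000,4.500)–(4.000,4.681)
cell (5,1): code 0010 → (5.000,1.508)–(5.533,2.000)
cell (5,2): code 0011 → (5.533,2.000)–(5.875,3.000)
cell (5,3): code 0011 → (5.875,3.000)–(5.540,4.000)
cell (5,4): code 0001 → (5.540,4.000)–(5.000,4.500)
total: 24 segments, chained into 2 closed loop(s), length Σ = 18.617899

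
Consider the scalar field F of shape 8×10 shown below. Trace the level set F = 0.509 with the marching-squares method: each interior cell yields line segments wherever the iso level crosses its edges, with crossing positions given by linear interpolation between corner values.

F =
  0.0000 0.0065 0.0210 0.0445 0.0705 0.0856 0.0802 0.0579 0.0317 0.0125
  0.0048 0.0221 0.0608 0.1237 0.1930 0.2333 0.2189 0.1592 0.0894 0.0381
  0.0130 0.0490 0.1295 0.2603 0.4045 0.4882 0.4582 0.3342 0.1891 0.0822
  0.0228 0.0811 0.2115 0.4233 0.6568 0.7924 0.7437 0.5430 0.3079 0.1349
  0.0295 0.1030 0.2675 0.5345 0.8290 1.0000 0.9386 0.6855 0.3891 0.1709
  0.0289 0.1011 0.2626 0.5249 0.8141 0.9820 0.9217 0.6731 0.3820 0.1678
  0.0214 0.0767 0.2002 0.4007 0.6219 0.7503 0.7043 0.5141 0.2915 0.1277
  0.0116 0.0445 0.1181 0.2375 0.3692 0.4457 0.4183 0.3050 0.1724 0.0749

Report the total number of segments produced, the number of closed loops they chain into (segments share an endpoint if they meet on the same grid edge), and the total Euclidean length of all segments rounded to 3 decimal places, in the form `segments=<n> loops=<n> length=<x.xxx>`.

cell (2,3): code 0100 → (2.414,4.000)–(3.000,3.367)
cell (2,4): code 1100 → (2.068,5.000)–(2.414,4.000)
cell (2,5): code 1100 → (2.178,6.000)–(2.068,5.000)
cell (2,6): code 1100 → (2.837,7.000)–(2.178,6.000)
cell (2,7): code 1000 → (3.000,7.145)–(2.837,7.000)
cell (3,2): code 0100 → (3.771,3.000)–(4.000,2.904)
cell (3,3): code 1110 → (3.000,3.367)–(3.771,3.000)
cell (3,7): code 1001 → (4.000,7.595)–(3.000,7.145)
cell (4,2): code 0110 → (4.000,2.904)–(5.000,2.939)
cell (4,7): code 1001 → (5.000,7.564)–(4.000,7.595)
cell (5,2): code 0010 → (5.000,2.939)–(5.128,3.000)
cell (5,3): code 0111 → (5.128,3.000)–(6.000,3.490)
cell (5,7): code 1001 → (6.000,7.023)–(5.000,7.564)
cell (6,3): code 0010 → (6.000,3.490)–(6.447,4.000)
cell (6,4): code 0011 → (6.447,4.000)–(6.792,5.000)
cell (6,5): code 0011 → (6.792,5.000)–(6.683,6.000)
cell (6,6): code 0011 → (6.683,6.000)–(6.024,7.000)
cell (6,7): code 0001 → (6.024,7.000)–(6.000,7.023)
total: 18 segments, chained into 1 closed loop(s), length Σ = 14.793736

segments=18 loops=1 length=14.794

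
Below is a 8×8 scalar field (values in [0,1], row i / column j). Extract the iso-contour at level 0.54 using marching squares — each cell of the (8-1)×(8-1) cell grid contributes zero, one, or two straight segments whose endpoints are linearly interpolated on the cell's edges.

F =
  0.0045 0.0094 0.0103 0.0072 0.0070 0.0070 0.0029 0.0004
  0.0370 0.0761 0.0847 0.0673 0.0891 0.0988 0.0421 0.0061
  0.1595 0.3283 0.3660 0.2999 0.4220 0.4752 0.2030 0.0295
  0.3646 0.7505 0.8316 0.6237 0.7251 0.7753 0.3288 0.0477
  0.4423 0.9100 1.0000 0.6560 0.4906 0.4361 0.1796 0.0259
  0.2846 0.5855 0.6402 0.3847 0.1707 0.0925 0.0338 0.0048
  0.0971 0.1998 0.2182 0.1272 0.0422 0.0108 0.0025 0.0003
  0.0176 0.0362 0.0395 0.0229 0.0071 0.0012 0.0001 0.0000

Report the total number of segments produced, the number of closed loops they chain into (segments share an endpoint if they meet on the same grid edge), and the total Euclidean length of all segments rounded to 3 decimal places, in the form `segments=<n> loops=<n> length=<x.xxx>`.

cell (2,0): code 0100 → (2.501,1.000)–(3.000,0.455)
cell (2,1): code 1100 → (2.374,2.000)–(2.501,1.000)
cell (2,2): code 1100 → (2.742,3.000)–(2.374,2.000)
cell (2,3): code 1100 → (2.389,4.000)–(2.742,3.000)
cell (2,4): code 1100 → (2.216,5.000)–(2.389,4.000)
cell (2,5): code 1000 → (3.000,5.527)–(2.216,5.000)
cell (3,0): code 0110 → (3.000,0.455)–(4.000,0.209)
cell (3,3): code 1011 → (4.000,3.701)–(3.789,4.000)
cell (3,4): code 0011 → (3.789,4.000)–(3.694,5.000)
cell (3,5): code 0001 → (3.694,5.000)–(3.000,5.527)
cell (4,0): code 0110 → (4.000,0.209)–(5.000,0.849)
cell (4,2): code 1011 → (5.000,2.392)–(4.428,3.000)
cell (4,3): code 0001 → (4.428,3.000)–(4.000,3.701)
cell (5,0): code 0010 → (5.000,0.849)–(5.118,1.000)
cell (5,1): code 0011 → (5.118,1.000)–(5.237,2.000)
cell (5,2): code 0001 → (5.237,2.000)–(5.000,2.392)
total: 16 segments, chained into 1 closed loop(s), length Σ = 13.604288

segments=16 loops=1 length=13.604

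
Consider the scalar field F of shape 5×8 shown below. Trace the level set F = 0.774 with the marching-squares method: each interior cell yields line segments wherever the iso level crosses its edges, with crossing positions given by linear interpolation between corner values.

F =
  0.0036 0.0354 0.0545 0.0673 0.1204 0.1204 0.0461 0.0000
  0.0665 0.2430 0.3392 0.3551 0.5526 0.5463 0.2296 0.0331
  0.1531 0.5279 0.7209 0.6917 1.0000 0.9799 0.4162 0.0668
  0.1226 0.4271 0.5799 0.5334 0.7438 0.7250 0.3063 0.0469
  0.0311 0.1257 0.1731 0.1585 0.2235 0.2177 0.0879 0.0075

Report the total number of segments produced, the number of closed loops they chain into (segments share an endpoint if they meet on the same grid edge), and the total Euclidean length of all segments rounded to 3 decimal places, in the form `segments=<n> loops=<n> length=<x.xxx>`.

cell (1,3): code 0100 → (1.495,4.000)–(2.000,3.267)
cell (1,4): code 1100 → (1.525,5.000)–(1.495,4.000)
cell (1,5): code 1000 → (2.000,5.365)–(1.525,5.000)
cell (2,3): code 0010 → (2.000,3.267)–(2.882,4.000)
cell (2,4): code 0011 → (2.882,4.000)–(2.808,5.000)
cell (2,5): code 0001 → (2.808,5.000)–(2.000,5.365)
total: 6 segments, chained into 1 closed loop(s), length Σ = 5.526025

segments=6 loops=1 length=5.526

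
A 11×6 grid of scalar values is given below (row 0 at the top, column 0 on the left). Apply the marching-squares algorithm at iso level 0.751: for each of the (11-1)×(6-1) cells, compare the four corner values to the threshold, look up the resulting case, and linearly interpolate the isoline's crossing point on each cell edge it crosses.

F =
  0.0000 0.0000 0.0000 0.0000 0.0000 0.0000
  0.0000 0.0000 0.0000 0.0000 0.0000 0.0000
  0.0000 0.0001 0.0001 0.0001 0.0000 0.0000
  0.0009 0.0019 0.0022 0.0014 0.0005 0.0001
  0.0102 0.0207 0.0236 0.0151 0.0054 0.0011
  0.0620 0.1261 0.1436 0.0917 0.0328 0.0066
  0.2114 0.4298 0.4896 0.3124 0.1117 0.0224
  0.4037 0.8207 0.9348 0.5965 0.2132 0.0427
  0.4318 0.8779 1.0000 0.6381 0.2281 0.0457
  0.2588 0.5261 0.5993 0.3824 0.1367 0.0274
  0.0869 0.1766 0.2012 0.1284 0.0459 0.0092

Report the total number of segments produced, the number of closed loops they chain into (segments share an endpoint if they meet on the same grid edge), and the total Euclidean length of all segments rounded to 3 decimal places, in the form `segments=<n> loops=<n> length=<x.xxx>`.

segments=8 loops=1 length=6.391

cell (6,0): code 0100 → (6.822,1.000)–(7.000,0.833)
cell (6,1): code 1100 → (6.587,2.000)–(6.822,1.000)
cell (6,2): code 1000 → (7.000,2.543)–(6.587,2.000)
cell (7,0): code 0110 → (7.000,0.833)–(8.000,0.716)
cell (7,2): code 1001 → (8.000,2.688)–(7.000,2.543)
cell (8,0): code 0010 → (8.000,0.716)–(8.361,1.000)
cell (8,1): code 0011 → (8.361,1.000)–(8.621,2.000)
cell (8,2): code 0001 → (8.621,2.000)–(8.000,2.688)
total: 8 segments, chained into 1 closed loop(s), length Σ = 6.391107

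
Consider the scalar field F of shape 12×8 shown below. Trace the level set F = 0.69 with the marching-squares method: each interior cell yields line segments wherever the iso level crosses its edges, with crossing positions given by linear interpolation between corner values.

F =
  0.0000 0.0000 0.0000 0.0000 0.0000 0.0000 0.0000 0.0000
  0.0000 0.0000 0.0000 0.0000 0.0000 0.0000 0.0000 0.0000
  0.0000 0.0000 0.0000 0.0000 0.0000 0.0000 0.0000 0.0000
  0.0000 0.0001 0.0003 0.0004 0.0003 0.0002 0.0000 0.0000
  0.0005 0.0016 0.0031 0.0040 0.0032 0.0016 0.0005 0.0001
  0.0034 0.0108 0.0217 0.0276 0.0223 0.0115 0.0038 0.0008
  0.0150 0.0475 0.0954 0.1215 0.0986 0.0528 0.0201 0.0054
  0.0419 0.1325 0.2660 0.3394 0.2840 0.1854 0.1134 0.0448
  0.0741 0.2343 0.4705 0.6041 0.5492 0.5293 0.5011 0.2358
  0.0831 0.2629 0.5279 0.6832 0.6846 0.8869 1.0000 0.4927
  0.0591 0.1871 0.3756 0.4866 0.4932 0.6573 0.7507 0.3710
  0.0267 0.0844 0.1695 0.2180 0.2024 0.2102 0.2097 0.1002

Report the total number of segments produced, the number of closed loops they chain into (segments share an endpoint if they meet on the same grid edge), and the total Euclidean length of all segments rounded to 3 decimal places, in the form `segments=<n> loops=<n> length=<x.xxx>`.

segments=8 loops=1 length=6.619

cell (8,4): code 0100 → (8.449,5.000)–(9.000,4.027)
cell (8,5): code 1100 → (8.379,6.000)–(8.449,5.000)
cell (8,6): code 1000 → (9.000,6.611)–(8.379,6.000)
cell (9,4): code 0010 → (9.000,4.027)–(9.858,5.000)
cell (9,5): code 0111 → (9.858,5.000)–(10.000,5.350)
cell (9,6): code 1001 → (10.000,6.160)–(9.000,6.611)
cell (10,5): code 0010 → (10.000,5.350)–(10.112,6.000)
cell (10,6): code 0001 → (10.112,6.000)–(10.000,6.160)
total: 8 segments, chained into 1 closed loop(s), length Σ = 6.619341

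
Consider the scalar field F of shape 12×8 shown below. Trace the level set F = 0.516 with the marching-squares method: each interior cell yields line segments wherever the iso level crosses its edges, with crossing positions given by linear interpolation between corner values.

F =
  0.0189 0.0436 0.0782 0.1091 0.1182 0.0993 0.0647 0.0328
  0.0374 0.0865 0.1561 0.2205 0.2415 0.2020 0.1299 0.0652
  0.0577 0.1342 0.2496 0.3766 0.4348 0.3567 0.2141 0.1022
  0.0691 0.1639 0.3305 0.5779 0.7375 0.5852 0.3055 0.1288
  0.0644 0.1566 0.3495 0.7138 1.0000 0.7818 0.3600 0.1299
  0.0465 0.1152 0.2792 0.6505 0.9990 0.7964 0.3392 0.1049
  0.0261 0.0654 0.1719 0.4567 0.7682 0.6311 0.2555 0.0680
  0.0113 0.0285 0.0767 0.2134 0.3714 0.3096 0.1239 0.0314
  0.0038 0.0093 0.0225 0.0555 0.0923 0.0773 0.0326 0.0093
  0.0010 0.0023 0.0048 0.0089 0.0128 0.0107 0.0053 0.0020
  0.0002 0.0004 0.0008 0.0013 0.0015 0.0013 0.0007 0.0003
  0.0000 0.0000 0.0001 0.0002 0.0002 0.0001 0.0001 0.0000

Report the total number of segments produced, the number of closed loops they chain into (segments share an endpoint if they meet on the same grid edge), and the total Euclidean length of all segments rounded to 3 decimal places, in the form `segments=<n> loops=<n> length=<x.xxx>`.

cell (2,2): code 0100 → (2.692,3.000)–(3.000,2.750)
cell (2,3): code 1100 → (2.268,4.000)–(2.692,3.000)
cell (2,4): code 1100 → (2.697,5.000)–(2.268,4.000)
cell (2,5): code 1000 → (3.000,5.247)–(2.697,5.000)
cell (3,2): code 0110 → (3.000,2.750)–(4.000,2.457)
cell (3,5): code 1001 → (4.000,5.630)–(3.000,5.247)
cell (4,2): code 0110 → (4.000,2.457)–(5.000,2.638)
cell (4,5): code 1001 → (5.000,5.613)–(4.000,5.630)
cell (5,2): code 0010 → (5.000,2.638)–(5.694,3.000)
cell (5,3): code 0111 → (5.694,3.000)–(6.000,3.190)
cell (5,5): code 1001 → (6.000,5.306)–(5.000,5.613)
cell (6,3): code 0010 → (6.000,3.190)–(6.636,4.000)
cell (6,4): code 0011 → (6.636,4.000)–(6.358,5.000)
cell (6,5): code 0001 → (6.358,5.000)–(6.000,5.306)
total: 14 segments, chained into 1 closed loop(s), length Σ = 11.818539

segments=14 loops=1 length=11.819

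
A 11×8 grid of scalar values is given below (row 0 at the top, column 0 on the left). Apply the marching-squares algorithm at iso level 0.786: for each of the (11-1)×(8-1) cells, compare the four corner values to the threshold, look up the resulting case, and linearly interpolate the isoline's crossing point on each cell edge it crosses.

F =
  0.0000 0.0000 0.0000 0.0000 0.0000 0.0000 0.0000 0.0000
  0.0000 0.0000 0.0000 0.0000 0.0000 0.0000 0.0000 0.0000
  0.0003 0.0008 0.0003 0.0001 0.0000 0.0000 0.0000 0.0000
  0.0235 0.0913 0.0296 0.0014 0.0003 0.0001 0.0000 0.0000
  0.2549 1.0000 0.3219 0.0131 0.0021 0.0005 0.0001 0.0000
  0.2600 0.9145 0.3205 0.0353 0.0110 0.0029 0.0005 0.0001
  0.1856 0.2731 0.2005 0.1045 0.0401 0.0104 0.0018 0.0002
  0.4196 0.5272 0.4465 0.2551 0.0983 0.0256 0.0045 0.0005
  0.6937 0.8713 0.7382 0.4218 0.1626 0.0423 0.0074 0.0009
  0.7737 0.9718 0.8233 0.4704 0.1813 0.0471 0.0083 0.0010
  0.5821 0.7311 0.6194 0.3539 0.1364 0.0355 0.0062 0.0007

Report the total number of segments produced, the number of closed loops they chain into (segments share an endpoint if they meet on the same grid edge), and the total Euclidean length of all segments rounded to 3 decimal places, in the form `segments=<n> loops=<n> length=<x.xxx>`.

segments=14 loops=2 length=9.381

cell (3,0): code 0100 → (3.764,1.000)–(4.000,0.713)
cell (3,1): code 1000 → (4.000,1.316)–(3.764,1.000)
cell (4,0): code 0110 → (4.000,0.713)–(5.000,0.804)
cell (4,1): code 1001 → (5.000,1.216)–(4.000,1.316)
cell (5,0): code 0010 → (5.000,0.804)–(5.200,1.000)
cell (5,1): code 0001 → (5.200,1.000)–(5.000,1.216)
cell (7,0): code 0100 → (7.752,1.000)–(8.000,0.520)
cell (7,1): code 1000 → (8.000,1.641)–(7.752,1.000)
cell (8,0): code 0110 → (8.000,0.520)–(9.000,0.062)
cell (8,1): code 1101 → (8.562,2.000)–(8.000,1.641)
cell (8,2): code 1000 → (9.000,2.106)–(8.562,2.000)
cell (9,0): code 0010 → (9.000,0.062)–(9.772,1.000)
cell (9,1): code 0011 → (9.772,1.000)–(9.183,2.000)
cell (9,2): code 0001 → (9.183,2.000)–(9.000,2.106)
total: 14 segments, chained into 2 closed loop(s), length Σ = 9.381054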